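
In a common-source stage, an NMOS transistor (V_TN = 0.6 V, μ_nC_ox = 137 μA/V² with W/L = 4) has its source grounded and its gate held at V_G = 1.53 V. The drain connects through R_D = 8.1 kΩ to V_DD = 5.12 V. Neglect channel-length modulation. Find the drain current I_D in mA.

I_D = 0.237 mA

V_GS = V_G = 1.53 V, so V_ov = 1.53 − 0.6 = 0.93 V.
k_n = μ_nC_ox · (W/L) = 0.548 mA/V².
Assume saturation: I_D = ½ k_n V_ov² = 0.5 × 0.548 × 0.93² = 0.237 mA, giving V_DS = V_DD − I_D R_D = 5.12 − 0.237 × 8.1 = 3.2 V.
V_DS = 3.2 V ≥ V_ov = 0.93 V, confirming saturation.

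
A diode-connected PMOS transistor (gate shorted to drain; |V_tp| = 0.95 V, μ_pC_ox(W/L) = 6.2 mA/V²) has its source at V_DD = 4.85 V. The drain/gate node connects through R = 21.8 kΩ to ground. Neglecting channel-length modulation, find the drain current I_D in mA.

I_D = 0.168 mA

With gate tied to drain, V_SG = V_SD ≥ V_SG − |V_tp|, so the device is in saturation.
KCL at the drain: ½ k_p (V_SG − |V_tp|)² = (V_DD − V_SG)/R.
Let x = V_SG − 0.95. Then 67.6 x² + x − 3.9 = 0, giving x = 0.233 V (positive root), so V_SG = 1.18 V.
I_D = (V_DD − V_SG)/R = (4.85 − 1.18) / 21.8 = 0.168 mA.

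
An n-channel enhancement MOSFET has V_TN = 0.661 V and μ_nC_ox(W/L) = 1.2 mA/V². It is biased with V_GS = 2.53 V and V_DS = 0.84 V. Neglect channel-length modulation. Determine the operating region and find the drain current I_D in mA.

Triode; I_D = 1.46 mA

V_ov = V_GS − V_TN = 2.53 − 0.661 = 1.87 V.
Since V_DS = 0.84 V < V_ov = 1.87 V, the device is in the triode region.
I_D = k_n [V_ov · V_DS − ½ V_DS²] = 1.2 × [1.87 × 0.84 − 0.5 × 0.84²] = 1.46 mA.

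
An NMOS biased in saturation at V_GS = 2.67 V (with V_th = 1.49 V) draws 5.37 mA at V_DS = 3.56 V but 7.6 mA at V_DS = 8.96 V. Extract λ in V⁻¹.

λ = 0.106 V⁻¹

With V_GS fixed, I_D ∝ (1 + λ V_DS) in saturation, so I_D2/I_D1 = (1 + λ V_DS2)/(1 + λ V_DS1).
7.6/5.37 = 1.415 = (1 + 8.96 λ)/(1 + 3.56 λ).
Solving: λ (I_D1 V_DS2 − I_D2 V_DS1) = I_D2 − I_D1, so λ = (7.6 − 5.37) / (5.37 × 8.96 − 7.6 × 3.56) = 2.23 / 21.1 = 0.106 V⁻¹.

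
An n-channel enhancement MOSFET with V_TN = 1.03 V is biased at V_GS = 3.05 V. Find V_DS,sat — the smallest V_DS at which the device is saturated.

V_DS,sat = 2.02 V

The boundary between triode and saturation is V_DS = V_GS − V_TN = V_ov.
V_ov = 3.05 − 1.03 = 2.02 V.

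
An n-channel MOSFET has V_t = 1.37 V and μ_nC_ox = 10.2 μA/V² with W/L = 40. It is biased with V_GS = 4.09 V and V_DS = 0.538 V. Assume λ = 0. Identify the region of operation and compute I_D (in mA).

k_n = μ_nC_ox · (W/L) = 0.408 mA/V².
V_ov = V_GS − V_t = 4.09 − 1.37 = 2.72 V.
Since V_DS = 0.538 V < V_ov = 2.72 V, the device is in the triode region.
I_D = k_n [V_ov · V_DS − ½ V_DS²] = 0.408 × [2.72 × 0.538 − 0.5 × 0.538²] = 0.538 mA.

Triode; I_D = 0.538 mA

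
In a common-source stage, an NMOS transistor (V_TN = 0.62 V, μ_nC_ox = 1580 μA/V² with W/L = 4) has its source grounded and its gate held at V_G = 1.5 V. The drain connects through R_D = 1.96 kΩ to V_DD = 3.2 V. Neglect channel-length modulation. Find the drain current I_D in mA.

V_GS = V_G = 1.5 V, so V_ov = 1.5 − 0.62 = 0.88 V.
k_n = μ_nC_ox · (W/L) = 6.32 mA/V².
Assume saturation: I_D = ½ k_n V_ov² = 0.5 × 6.32 × 0.88² = 2.45 mA, giving V_DS = V_DD − I_D R_D = 3.2 − 2.45 × 1.96 = -1.6 V.
But -1.6 V < V_ov = 0.88 V, so the device is actually in triode.
In triode I_D = k_n[V_ov V_DS − ½ V_DS²] and I_D = (V_DD − V_DS)/R_D. Equating: 6.19 V_DS² − 11.9 V_DS + 3.2 = 0, giving V_DS = 0.323 V (the root below V_ov).
I_D = (3.2 − 0.323) / 1.96 = 1.47 mA.

I_D = 1.47 mA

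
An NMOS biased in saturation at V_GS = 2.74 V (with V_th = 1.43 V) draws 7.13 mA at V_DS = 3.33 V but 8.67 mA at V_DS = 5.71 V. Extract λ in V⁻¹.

λ = 0.130 V⁻¹

With V_GS fixed, I_D ∝ (1 + λ V_DS) in saturation, so I_D2/I_D1 = (1 + λ V_DS2)/(1 + λ V_DS1).
8.67/7.13 = 1.216 = (1 + 5.71 λ)/(1 + 3.33 λ).
Solving: λ (I_D1 V_DS2 − I_D2 V_DS1) = I_D2 − I_D1, so λ = (8.67 − 7.13) / (7.13 × 5.71 − 8.67 × 3.33) = 1.54 / 11.8 = 0.13 V⁻¹.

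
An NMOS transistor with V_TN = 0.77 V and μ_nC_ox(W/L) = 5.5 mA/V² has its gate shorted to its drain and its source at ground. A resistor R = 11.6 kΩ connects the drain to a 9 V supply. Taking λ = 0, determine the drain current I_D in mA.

I_D = 0.667 mA

With gate tied to drain, V_GS = V_DS ≥ V_GS − V_TN, so the device is in saturation.
KCL at the drain: ½ k_n (V_GS − V_TN)² = (V_DD − V_GS)/R.
Let x = V_GS − 0.77. Then 31.9 x² + x − 8.23 = 0, giving x = 0.492 V (positive root), so V_GS = 1.26 V.
I_D = (V_DD − V_GS)/R = (9 − 1.26) / 11.6 = 0.667 mA.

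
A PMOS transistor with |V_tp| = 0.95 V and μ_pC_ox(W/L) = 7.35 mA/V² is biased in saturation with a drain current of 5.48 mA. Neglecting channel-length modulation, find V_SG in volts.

In saturation I_D = ½ k_p (V_SG − |V_tp|)², so V_SG − |V_tp| = √(2 I_D / k_p) = √(2 × 5.48 / 7.35) = 1.22 V.
V_SG = 0.95 + 1.22 = 2.17 V.

V_SG = 2.17 V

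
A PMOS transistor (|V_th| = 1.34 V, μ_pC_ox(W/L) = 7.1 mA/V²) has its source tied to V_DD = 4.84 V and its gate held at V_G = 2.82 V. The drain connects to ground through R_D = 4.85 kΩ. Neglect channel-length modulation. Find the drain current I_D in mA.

I_D = 0.949 mA

V_SG = V_DD − V_G = 4.84 − 2.82 = 2.02 V, so V_ov = 2.02 − 1.34 = 0.68 V.
Assume saturation: I_D = ½ k_p V_ov² = 0.5 × 7.1 × 0.68² = 1.64 mA, giving V_SD = V_DD − I_D R_D = 4.84 − 1.64 × 4.85 = -3.12 V.
But -3.12 V < V_ov = 0.68 V, so the device is actually in triode.
In triode I_D = k_p[V_ov V_SD − ½ V_SD²] and I_D = (V_DD − V_SD)/R_D. Equating: 17.2 V_SD² − 24.42 V_SD + 4.84 = 0, giving V_SD = 0.238 V (the root below V_ov).
I_D = (4.84 − 0.238) / 4.85 = 0.949 mA.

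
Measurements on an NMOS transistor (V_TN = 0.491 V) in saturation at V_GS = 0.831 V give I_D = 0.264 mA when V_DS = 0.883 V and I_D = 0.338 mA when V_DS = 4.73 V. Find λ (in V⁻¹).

λ = 0.0779 V⁻¹

With V_GS fixed, I_D ∝ (1 + λ V_DS) in saturation, so I_D2/I_D1 = (1 + λ V_DS2)/(1 + λ V_DS1).
0.338/0.264 = 1.28 = (1 + 4.73 λ)/(1 + 0.883 λ).
Solving: λ (I_D1 V_DS2 − I_D2 V_DS1) = I_D2 − I_D1, so λ = (0.338 − 0.264) / (0.264 × 4.73 − 0.338 × 0.883) = 0.074 / 0.95 = 0.0779 V⁻¹.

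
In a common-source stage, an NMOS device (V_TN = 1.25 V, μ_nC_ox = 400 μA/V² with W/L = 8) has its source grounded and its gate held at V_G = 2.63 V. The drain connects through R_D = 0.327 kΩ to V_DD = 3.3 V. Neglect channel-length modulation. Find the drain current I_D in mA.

I_D = 3.05 mA

V_GS = V_G = 2.63 V, so V_ov = 2.63 − 1.25 = 1.38 V.
k_n = μ_nC_ox · (W/L) = 3.2 mA/V².
Assume saturation: I_D = ½ k_n V_ov² = 0.5 × 3.2 × 1.38² = 3.05 mA, giving V_DS = V_DD − I_D R_D = 3.3 − 3.05 × 0.327 = 2.3 V.
V_DS = 2.3 V ≥ V_ov = 1.38 V, confirming saturation.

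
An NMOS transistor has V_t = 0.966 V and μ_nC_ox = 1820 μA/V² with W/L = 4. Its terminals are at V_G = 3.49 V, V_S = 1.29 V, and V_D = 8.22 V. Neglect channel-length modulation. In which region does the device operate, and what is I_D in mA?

V_GS = V_G − V_S = 3.49 − 1.29 = 2.2 V; V_DS = V_D − V_S = 8.22 − 1.29 = 6.93 V.
k_n = μ_nC_ox · (W/L) = 7.28 mA/V².
V_ov = V_GS − V_t = 2.2 − 0.966 = 1.23 V.
Since V_DS = 6.93 V ≥ V_ov = 1.23 V, the device is in saturation.
I_D = ½ k_n V_ov² = 0.5 × 7.28 × 1.23² = 5.54 mA.

Saturation; I_D = 5.54 mA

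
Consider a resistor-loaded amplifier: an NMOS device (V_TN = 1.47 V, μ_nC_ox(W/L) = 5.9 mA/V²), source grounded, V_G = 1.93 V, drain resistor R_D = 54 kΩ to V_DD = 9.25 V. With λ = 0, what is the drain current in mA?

I_D = 0.170 mA

V_GS = V_G = 1.93 V, so V_ov = 1.93 − 1.47 = 0.46 V.
Assume saturation: I_D = ½ k_n V_ov² = 0.5 × 5.9 × 0.46² = 0.624 mA, giving V_DS = V_DD − I_D R_D = 9.25 − 0.624 × 54 = -24.5 V.
But -24.5 V < V_ov = 0.46 V, so the device is actually in triode.
In triode I_D = k_n[V_ov V_DS − ½ V_DS²] and I_D = (V_DD − V_DS)/R_D. Equating: 159 V_DS² − 147.6 V_DS + 9.25 = 0, giving V_DS = 0.0676 V (the root below V_ov).
I_D = (9.25 − 0.0676) / 54 = 0.17 mA.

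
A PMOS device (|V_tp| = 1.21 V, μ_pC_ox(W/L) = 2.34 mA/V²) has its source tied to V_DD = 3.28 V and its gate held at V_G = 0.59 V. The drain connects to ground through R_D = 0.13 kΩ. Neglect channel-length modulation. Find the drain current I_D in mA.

I_D = 2.56 mA

V_SG = V_DD − V_G = 3.28 − 0.59 = 2.69 V, so V_ov = 2.69 − 1.21 = 1.48 V.
Assume saturation: I_D = ½ k_p V_ov² = 0.5 × 2.34 × 1.48² = 2.56 mA, giving V_SD = V_DD − I_D R_D = 3.28 − 2.56 × 0.13 = 2.95 V.
V_SD = 2.95 V ≥ V_ov = 1.48 V, confirming saturation.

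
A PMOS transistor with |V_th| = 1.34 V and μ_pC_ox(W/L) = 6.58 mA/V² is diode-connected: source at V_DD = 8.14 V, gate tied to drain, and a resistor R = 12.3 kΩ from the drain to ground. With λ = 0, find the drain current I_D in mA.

With gate tied to drain, V_SG = V_SD ≥ V_SG − |V_th|, so the device is in saturation.
KCL at the drain: ½ k_p (V_SG − |V_th|)² = (V_DD − V_SG)/R.
Let x = V_SG − 1.34. Then 40.5 x² + x − 6.8 = 0, giving x = 0.398 V (positive root), so V_SG = 1.74 V.
I_D = (V_DD − V_SG)/R = (8.14 − 1.74) / 12.3 = 0.521 mA.

I_D = 0.521 mA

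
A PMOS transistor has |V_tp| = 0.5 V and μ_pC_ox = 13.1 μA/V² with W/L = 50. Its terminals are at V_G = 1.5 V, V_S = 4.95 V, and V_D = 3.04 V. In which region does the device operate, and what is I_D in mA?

V_SG = V_S − V_G = 4.95 − 1.5 = 3.45 V; V_SD = V_S − V_D = 4.95 − 3.04 = 1.91 V.
k_p = μ_pC_ox · (W/L) = 0.655 mA/V².
V_ov = V_SG − |V_tp| = 3.45 − 0.5 = 2.95 V.
Since V_SD = 1.91 V < V_ov = 2.95 V, the device is in the triode region.
I_D = k_p [V_ov · V_SD − ½ V_SD²] = 0.655 × [2.95 × 1.91 − 0.5 × 1.91²] = 2.5 mA.

Triode; I_D = 2.50 mA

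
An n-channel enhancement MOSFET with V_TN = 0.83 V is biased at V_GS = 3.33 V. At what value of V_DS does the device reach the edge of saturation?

The boundary between triode and saturation is V_DS = V_GS − V_TN = V_ov.
V_ov = 3.33 − 0.83 = 2.5 V.

V_DS,sat = 2.50 V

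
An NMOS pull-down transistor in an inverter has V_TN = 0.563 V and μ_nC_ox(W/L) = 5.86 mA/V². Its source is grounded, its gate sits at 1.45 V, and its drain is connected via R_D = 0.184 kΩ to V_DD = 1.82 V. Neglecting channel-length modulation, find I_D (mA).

I_D = 2.31 mA

V_GS = V_G = 1.45 V, so V_ov = 1.45 − 0.563 = 0.887 V.
Assume saturation: I_D = ½ k_n V_ov² = 0.5 × 5.86 × 0.887² = 2.31 mA, giving V_DS = V_DD − I_D R_D = 1.82 − 2.31 × 0.184 = 1.4 V.
V_DS = 1.4 V ≥ V_ov = 0.887 V, confirming saturation.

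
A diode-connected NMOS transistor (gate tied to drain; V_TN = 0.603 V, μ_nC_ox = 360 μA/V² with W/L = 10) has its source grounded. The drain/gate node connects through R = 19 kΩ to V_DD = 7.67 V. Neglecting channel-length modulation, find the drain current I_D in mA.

With gate tied to drain, V_GS = V_DS ≥ V_GS − V_TN, so the device is in saturation.
k_n = μ_nC_ox · (W/L) = 3.6 mA/V².
KCL at the drain: ½ k_n (V_GS − V_TN)² = (V_DD − V_GS)/R.
Let x = V_GS − 0.603. Then 34.2 x² + x − 7.067 = 0, giving x = 0.44 V (positive root), so V_GS = 1.04 V.
I_D = (V_DD − V_GS)/R = (7.67 − 1.04) / 19 = 0.349 mA.

I_D = 0.349 mA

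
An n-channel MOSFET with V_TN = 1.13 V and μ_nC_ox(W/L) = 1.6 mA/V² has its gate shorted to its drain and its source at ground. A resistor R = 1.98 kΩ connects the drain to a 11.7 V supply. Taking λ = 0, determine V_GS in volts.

With gate tied to drain, V_GS = V_DS ≥ V_GS − V_TN, so the device is in saturation.
KCL at the drain: ½ k_n (V_GS − V_TN)² = (V_DD − V_GS)/R.
Let x = V_GS − 1.13. Then 1.58 x² + x − 10.57 = 0, giving x = 2.29 V (positive root), so V_GS = 3.42 V.
I_D = (V_DD − V_GS)/R = (11.7 − 3.42) / 1.98 = 4.18 mA.

V_GS = 3.42 V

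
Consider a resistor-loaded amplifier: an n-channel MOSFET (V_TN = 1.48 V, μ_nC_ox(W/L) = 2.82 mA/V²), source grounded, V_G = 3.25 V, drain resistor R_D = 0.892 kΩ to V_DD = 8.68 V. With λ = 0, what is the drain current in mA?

V_GS = V_G = 3.25 V, so V_ov = 3.25 − 1.48 = 1.77 V.
Assume saturation: I_D = ½ k_n V_ov² = 0.5 × 2.82 × 1.77² = 4.42 mA, giving V_DS = V_DD − I_D R_D = 8.68 − 4.42 × 0.892 = 4.74 V.
V_DS = 4.74 V ≥ V_ov = 1.77 V, confirming saturation.

I_D = 4.42 mA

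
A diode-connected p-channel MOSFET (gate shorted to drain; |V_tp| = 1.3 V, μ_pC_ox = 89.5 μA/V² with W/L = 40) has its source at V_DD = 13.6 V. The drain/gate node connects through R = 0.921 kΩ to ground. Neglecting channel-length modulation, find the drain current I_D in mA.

With gate tied to drain, V_SG = V_SD ≥ V_SG − |V_tp|, so the device is in saturation.
k_p = μ_pC_ox · (W/L) = 3.58 mA/V².
KCL at the drain: ½ k_p (V_SG − |V_tp|)² = (V_DD − V_SG)/R.
Let x = V_SG − 1.3. Then 1.65 x² + x − 12.3 = 0, giving x = 2.44 V (positive root), so V_SG = 3.74 V.
I_D = (V_DD − V_SG)/R = (13.6 − 3.74) / 0.921 = 10.7 mA.

I_D = 10.7 mA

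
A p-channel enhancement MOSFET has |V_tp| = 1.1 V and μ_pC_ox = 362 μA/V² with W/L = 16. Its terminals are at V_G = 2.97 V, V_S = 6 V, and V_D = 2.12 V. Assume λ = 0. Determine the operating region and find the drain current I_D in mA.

Saturation; I_D = 10.8 mA

V_SG = V_S − V_G = 6 − 2.97 = 3.03 V; V_SD = V_S − V_D = 6 − 2.12 = 3.88 V.
k_p = μ_pC_ox · (W/L) = 5.792 mA/V².
V_ov = V_SG − |V_tp| = 3.03 − 1.1 = 1.93 V.
Since V_SD = 3.88 V ≥ V_ov = 1.93 V, the device is in saturation.
I_D = ½ k_p V_ov² = 0.5 × 5.792 × 1.93² = 10.8 mA.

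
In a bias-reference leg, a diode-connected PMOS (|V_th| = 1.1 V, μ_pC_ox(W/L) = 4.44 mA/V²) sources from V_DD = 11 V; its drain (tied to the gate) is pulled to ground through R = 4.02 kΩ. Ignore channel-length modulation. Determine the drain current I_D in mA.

I_D = 2.21 mA

With gate tied to drain, V_SG = V_SD ≥ V_SG − |V_th|, so the device is in saturation.
KCL at the drain: ½ k_p (V_SG − |V_th|)² = (V_DD − V_SG)/R.
Let x = V_SG − 1.1. Then 8.92 x² + x − 9.9 = 0, giving x = 0.999 V (positive root), so V_SG = 2.1 V.
I_D = (V_DD − V_SG)/R = (11 − 2.1) / 4.02 = 2.21 mA.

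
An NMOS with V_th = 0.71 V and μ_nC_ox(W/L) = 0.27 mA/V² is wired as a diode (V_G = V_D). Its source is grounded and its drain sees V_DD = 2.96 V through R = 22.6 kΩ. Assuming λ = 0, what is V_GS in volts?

V_GS = 1.42 V

With gate tied to drain, V_GS = V_DS ≥ V_GS − V_th, so the device is in saturation.
KCL at the drain: ½ k_n (V_GS − V_th)² = (V_DD − V_GS)/R.
Let x = V_GS − 0.71. Then 3.05 x² + x − 2.25 = 0, giving x = 0.71 V (positive root), so V_GS = 1.42 V.
I_D = (V_DD − V_GS)/R = (2.96 − 1.42) / 22.6 = 0.0681 mA.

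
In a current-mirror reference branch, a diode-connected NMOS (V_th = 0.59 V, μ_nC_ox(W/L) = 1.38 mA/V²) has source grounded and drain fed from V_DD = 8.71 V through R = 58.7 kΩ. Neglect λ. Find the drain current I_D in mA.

I_D = 0.131 mA

With gate tied to drain, V_GS = V_DS ≥ V_GS − V_th, so the device is in saturation.
KCL at the drain: ½ k_n (V_GS − V_th)² = (V_DD − V_GS)/R.
Let x = V_GS − 0.59. Then 40.5 x² + x − 8.12 = 0, giving x = 0.436 V (positive root), so V_GS = 1.03 V.
I_D = (V_DD − V_GS)/R = (8.71 − 1.03) / 58.7 = 0.131 mA.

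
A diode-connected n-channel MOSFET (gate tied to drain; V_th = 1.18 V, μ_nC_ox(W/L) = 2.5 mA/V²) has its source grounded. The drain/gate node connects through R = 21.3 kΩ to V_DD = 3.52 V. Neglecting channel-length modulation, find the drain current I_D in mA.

I_D = 0.0968 mA

With gate tied to drain, V_GS = V_DS ≥ V_GS − V_th, so the device is in saturation.
KCL at the drain: ½ k_n (V_GS − V_th)² = (V_DD − V_GS)/R.
Let x = V_GS − 1.18. Then 26.6 x² + x − 2.34 = 0, giving x = 0.278 V (positive root), so V_GS = 1.46 V.
I_D = (V_DD − V_GS)/R = (3.52 − 1.46) / 21.3 = 0.0968 mA.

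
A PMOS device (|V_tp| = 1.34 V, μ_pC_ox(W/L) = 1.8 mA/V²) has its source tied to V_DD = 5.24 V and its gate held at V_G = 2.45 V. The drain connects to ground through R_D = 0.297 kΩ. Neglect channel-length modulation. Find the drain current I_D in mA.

V_SG = V_DD − V_G = 5.24 − 2.45 = 2.79 V, so V_ov = 2.79 − 1.34 = 1.45 V.
Assume saturation: I_D = ½ k_p V_ov² = 0.5 × 1.8 × 1.45² = 1.89 mA, giving V_SD = V_DD − I_D R_D = 5.24 − 1.89 × 0.297 = 4.68 V.
V_SD = 4.68 V ≥ V_ov = 1.45 V, confirming saturation.

I_D = 1.89 mA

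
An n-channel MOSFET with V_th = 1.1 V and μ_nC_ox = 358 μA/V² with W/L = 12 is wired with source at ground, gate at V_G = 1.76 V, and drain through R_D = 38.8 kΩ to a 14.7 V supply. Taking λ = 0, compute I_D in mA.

I_D = 0.375 mA

V_GS = V_G = 1.76 V, so V_ov = 1.76 − 1.1 = 0.66 V.
k_n = μ_nC_ox · (W/L) = 4.296 mA/V².
Assume saturation: I_D = ½ k_n V_ov² = 0.5 × 4.296 × 0.66² = 0.936 mA, giving V_DS = V_DD − I_D R_D = 14.7 − 0.936 × 38.8 = -21.6 V.
But -21.6 V < V_ov = 0.66 V, so the device is actually in triode.
In triode I_D = k_n[V_ov V_DS − ½ V_DS²] and I_D = (V_DD − V_DS)/R_D. Equating: 83.3 V_DS² − 111 V_DS + 14.7 = 0, giving V_DS = 0.149 V (the root below V_ov).
I_D = (14.7 − 0.149) / 38.8 = 0.375 mA.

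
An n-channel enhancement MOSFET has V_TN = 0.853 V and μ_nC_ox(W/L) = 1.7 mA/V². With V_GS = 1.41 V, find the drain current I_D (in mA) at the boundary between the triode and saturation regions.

At the boundary V_DS = V_ov = V_GS − V_TN = 1.41 − 0.853 = 0.557 V.
I_D = ½ k_n V_ov² = 0.5 × 1.7 × 0.557² = 0.264 mA.

I_D = 0.264 mA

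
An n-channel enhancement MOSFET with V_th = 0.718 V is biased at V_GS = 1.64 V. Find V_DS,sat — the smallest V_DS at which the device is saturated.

The boundary between triode and saturation is V_DS = V_GS − V_th = V_ov.
V_ov = 1.64 − 0.718 = 0.922 V.

V_DS,sat = 0.922 V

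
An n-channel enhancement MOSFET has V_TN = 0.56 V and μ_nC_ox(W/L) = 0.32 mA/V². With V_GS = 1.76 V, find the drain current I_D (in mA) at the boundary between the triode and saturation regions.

I_D = 0.230 mA

At the boundary V_DS = V_ov = V_GS − V_TN = 1.76 − 0.56 = 1.2 V.
I_D = ½ k_n V_ov² = 0.5 × 0.32 × 1.2² = 0.23 mA.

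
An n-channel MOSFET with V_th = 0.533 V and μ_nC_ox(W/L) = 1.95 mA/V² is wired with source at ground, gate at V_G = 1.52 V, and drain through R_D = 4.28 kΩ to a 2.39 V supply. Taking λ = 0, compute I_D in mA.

V_GS = V_G = 1.52 V, so V_ov = 1.52 − 0.533 = 0.987 V.
Assume saturation: I_D = ½ k_n V_ov² = 0.5 × 1.95 × 0.987² = 0.95 mA, giving V_DS = V_DD − I_D R_D = 2.39 − 0.95 × 4.28 = -1.68 V.
But -1.68 V < V_ov = 0.987 V, so the device is actually in triode.
In triode I_D = k_n[V_ov V_DS − ½ V_DS²] and I_D = (V_DD − V_DS)/R_D. Equating: 4.17 V_DS² − 9.238 V_DS + 2.39 = 0, giving V_DS = 0.299 V (the root below V_ov).
I_D = (2.39 − 0.299) / 4.28 = 0.489 mA.

I_D = 0.489 mA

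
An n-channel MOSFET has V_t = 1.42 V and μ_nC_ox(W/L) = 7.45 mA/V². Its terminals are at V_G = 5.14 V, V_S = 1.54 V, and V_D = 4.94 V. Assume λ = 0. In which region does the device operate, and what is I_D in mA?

Saturation; I_D = 17.7 mA

V_GS = V_G − V_S = 5.14 − 1.54 = 3.6 V; V_DS = V_D − V_S = 4.94 − 1.54 = 3.4 V.
V_ov = V_GS − V_t = 3.6 − 1.42 = 2.18 V.
Since V_DS = 3.4 V ≥ V_ov = 2.18 V, the device is in saturation.
I_D = ½ k_n V_ov² = 0.5 × 7.45 × 2.18² = 17.7 mA.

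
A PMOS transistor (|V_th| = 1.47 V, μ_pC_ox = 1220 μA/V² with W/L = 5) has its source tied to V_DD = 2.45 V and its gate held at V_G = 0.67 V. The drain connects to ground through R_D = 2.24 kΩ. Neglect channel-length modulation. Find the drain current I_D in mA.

V_SG = V_DD − V_G = 2.45 − 0.67 = 1.78 V, so V_ov = 1.78 − 1.47 = 0.31 V.
k_p = μ_pC_ox · (W/L) = 6.1 mA/V².
Assume saturation: I_D = ½ k_p V_ov² = 0.5 × 6.1 × 0.31² = 0.293 mA, giving V_SD = V_DD − I_D R_D = 2.45 − 0.293 × 2.24 = 1.79 V.
V_SD = 1.79 V ≥ V_ov = 0.31 V, confirming saturation.

I_D = 0.293 mA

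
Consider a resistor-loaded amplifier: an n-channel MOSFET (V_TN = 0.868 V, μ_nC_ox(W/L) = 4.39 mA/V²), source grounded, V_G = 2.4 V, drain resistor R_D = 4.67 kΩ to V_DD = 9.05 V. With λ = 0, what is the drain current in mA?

I_D = 1.87 mA

V_GS = V_G = 2.4 V, so V_ov = 2.4 − 0.868 = 1.53 V.
Assume saturation: I_D = ½ k_n V_ov² = 0.5 × 4.39 × 1.53² = 5.15 mA, giving V_DS = V_DD − I_D R_D = 9.05 − 5.15 × 4.67 = -15 V.
But -15 V < V_ov = 1.53 V, so the device is actually in triode.
In triode I_D = k_n[V_ov V_DS − ½ V_DS²] and I_D = (V_DD − V_DS)/R_D. Equating: 10.3 V_DS² − 32.41 V_DS + 9.05 = 0, giving V_DS = 0.31 V (the root below V_ov).
I_D = (9.05 − 0.31) / 4.67 = 1.87 mA.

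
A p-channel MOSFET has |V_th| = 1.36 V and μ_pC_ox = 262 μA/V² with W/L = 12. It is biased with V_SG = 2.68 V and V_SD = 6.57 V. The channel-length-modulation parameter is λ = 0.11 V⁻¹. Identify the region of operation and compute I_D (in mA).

k_p = μ_pC_ox · (W/L) = 3.144 mA/V².
V_ov = V_SG − |V_th| = 2.68 − 1.36 = 1.32 V.
Since V_SD = 6.57 V ≥ V_ov = 1.32 V, the device is in saturation.
I_D = ½ k_p V_ov² (1 + λ V_SD) = 0.5 × 3.144 × 1.32² × (1 + 0.11 × 6.57) = 4.72 mA.

Saturation; I_D = 4.72 mA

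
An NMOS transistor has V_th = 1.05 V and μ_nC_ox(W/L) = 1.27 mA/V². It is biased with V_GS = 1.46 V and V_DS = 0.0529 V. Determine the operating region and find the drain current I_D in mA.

V_ov = V_GS − V_th = 1.46 − 1.05 = 0.41 V.
Since V_DS = 0.0529 V < V_ov = 0.41 V, the device is in the triode region.
I_D = k_n [V_ov · V_DS − ½ V_DS²] = 1.27 × [0.41 × 0.0529 − 0.5 × 0.0529²] = 0.0258 mA.

Triode; I_D = 0.0258 mA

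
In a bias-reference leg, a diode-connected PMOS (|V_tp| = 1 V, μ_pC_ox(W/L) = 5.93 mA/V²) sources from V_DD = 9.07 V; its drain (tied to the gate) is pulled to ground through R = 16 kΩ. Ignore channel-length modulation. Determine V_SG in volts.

V_SG = 1.40 V

With gate tied to drain, V_SG = V_SD ≥ V_SG − |V_tp|, so the device is in saturation.
KCL at the drain: ½ k_p (V_SG − |V_tp|)² = (V_DD − V_SG)/R.
Let x = V_SG − 1. Then 47.4 x² + x − 8.07 = 0, giving x = 0.402 V (positive root), so V_SG = 1.4 V.
I_D = (V_DD − V_SG)/R = (9.07 − 1.4) / 16 = 0.479 mA.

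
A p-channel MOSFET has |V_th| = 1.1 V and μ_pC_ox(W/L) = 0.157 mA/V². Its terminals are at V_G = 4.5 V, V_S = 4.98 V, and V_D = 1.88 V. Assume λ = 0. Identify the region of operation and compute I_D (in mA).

Cutoff; I_D = 0 mA

V_SG = V_S − V_G = 4.98 − 4.5 = 0.48 V; V_SD = V_S − V_D = 4.98 − 1.88 = 3.1 V.
V_SG = 0.48 V < |V_th| = 1.1 V, so the transistor is in cutoff.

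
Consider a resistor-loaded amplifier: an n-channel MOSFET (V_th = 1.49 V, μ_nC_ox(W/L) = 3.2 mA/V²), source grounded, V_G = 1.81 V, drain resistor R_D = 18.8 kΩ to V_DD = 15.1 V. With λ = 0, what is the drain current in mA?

I_D = 0.164 mA

V_GS = V_G = 1.81 V, so V_ov = 1.81 − 1.49 = 0.32 V.
Assume saturation: I_D = ½ k_n V_ov² = 0.5 × 3.2 × 0.32² = 0.164 mA, giving V_DS = V_DD − I_D R_D = 15.1 − 0.164 × 18.8 = 12 V.
V_DS = 12 V ≥ V_ov = 0.32 V, confirming saturation.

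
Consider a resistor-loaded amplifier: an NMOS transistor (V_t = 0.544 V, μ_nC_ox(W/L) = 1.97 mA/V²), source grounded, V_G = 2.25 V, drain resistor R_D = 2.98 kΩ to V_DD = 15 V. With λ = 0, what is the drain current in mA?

I_D = 2.87 mA

V_GS = V_G = 2.25 V, so V_ov = 2.25 − 0.544 = 1.71 V.
Assume saturation: I_D = ½ k_n V_ov² = 0.5 × 1.97 × 1.71² = 2.87 mA, giving V_DS = V_DD − I_D R_D = 15 − 2.87 × 2.98 = 6.46 V.
V_DS = 6.46 V ≥ V_ov = 1.71 V, confirming saturation.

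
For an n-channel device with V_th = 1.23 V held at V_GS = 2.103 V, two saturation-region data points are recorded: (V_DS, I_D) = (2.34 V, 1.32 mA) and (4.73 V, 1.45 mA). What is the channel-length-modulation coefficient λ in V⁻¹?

With V_GS fixed, I_D ∝ (1 + λ V_DS) in saturation, so I_D2/I_D1 = (1 + λ V_DS2)/(1 + λ V_DS1).
1.45/1.32 = 1.098 = (1 + 4.73 λ)/(1 + 2.34 λ).
Solving: λ (I_D1 V_DS2 − I_D2 V_DS1) = I_D2 − I_D1, so λ = (1.45 − 1.32) / (1.32 × 4.73 − 1.45 × 2.34) = 0.13 / 2.85 = 0.0456 V⁻¹.

λ = 0.0456 V⁻¹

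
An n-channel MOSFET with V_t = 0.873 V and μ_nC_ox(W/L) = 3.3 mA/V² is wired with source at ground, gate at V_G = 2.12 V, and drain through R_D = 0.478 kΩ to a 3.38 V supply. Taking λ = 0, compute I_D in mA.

I_D = 2.57 mA

V_GS = V_G = 2.12 V, so V_ov = 2.12 − 0.873 = 1.25 V.
Assume saturation: I_D = ½ k_n V_ov² = 0.5 × 3.3 × 1.25² = 2.57 mA, giving V_DS = V_DD − I_D R_D = 3.38 − 2.57 × 0.478 = 2.15 V.
V_DS = 2.15 V ≥ V_ov = 1.25 V, confirming saturation.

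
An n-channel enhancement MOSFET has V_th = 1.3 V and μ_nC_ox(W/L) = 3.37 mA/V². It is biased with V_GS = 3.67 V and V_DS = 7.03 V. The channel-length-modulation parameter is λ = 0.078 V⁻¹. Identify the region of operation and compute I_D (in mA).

V_ov = V_GS − V_th = 3.67 − 1.3 = 2.37 V.
Since V_DS = 7.03 V ≥ V_ov = 2.37 V, the device is in saturation.
I_D = ½ k_n V_ov² (1 + λ V_DS) = 0.5 × 3.37 × 2.37² × (1 + 0.078 × 7.03) = 14.7 mA.

Saturation; I_D = 14.7 mA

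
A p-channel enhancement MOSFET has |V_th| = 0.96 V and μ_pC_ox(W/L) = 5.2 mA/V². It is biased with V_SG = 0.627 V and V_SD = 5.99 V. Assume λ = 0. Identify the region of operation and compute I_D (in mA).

V_SG = 0.627 V < |V_th| = 0.96 V, so the transistor is in cutoff.

Cutoff; I_D = 0 mA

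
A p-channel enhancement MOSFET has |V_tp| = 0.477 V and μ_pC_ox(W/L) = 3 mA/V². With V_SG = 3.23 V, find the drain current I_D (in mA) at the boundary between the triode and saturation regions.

At the boundary V_SD = V_ov = V_SG − |V_tp| = 3.23 − 0.477 = 2.75 V.
I_D = ½ k_p V_ov² = 0.5 × 3 × 2.75² = 11.4 mA.

I_D = 11.4 mA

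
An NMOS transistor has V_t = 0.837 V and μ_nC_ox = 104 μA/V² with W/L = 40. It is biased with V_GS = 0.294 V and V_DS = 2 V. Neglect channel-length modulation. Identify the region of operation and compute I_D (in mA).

V_GS = 0.294 V < V_t = 0.837 V, so the transistor is in cutoff.

Cutoff; I_D = 0 mA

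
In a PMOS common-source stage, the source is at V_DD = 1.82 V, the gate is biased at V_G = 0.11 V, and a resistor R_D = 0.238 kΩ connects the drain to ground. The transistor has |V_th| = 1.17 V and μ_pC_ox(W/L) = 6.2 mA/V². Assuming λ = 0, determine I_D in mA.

I_D = 0.904 mA

V_SG = V_DD − V_G = 1.82 − 0.11 = 1.71 V, so V_ov = 1.71 − 1.17 = 0.54 V.
Assume saturation: I_D = ½ k_p V_ov² = 0.5 × 6.2 × 0.54² = 0.904 mA, giving V_SD = V_DD − I_D R_D = 1.82 − 0.904 × 0.238 = 1.6 V.
V_SD = 1.6 V ≥ V_ov = 0.54 V, confirming saturation.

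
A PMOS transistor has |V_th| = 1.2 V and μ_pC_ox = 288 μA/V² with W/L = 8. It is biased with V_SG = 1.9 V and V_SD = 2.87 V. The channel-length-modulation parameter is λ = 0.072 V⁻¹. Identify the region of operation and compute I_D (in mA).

Saturation; I_D = 0.681 mA

k_p = μ_pC_ox · (W/L) = 2.304 mA/V².
V_ov = V_SG − |V_th| = 1.9 − 1.2 = 0.7 V.
Since V_SD = 2.87 V ≥ V_ov = 0.7 V, the device is in saturation.
I_D = ½ k_p V_ov² (1 + λ V_SD) = 0.5 × 2.304 × 0.7² × (1 + 0.072 × 2.87) = 0.681 mA.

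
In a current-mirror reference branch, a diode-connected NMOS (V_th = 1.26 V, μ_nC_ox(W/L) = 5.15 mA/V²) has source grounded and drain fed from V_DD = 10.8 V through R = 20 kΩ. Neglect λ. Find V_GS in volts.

With gate tied to drain, V_GS = V_DS ≥ V_GS − V_th, so the device is in saturation.
KCL at the drain: ½ k_n (V_GS − V_th)² = (V_DD − V_GS)/R.
Let x = V_GS − 1.26. Then 51.5 x² + x − 9.54 = 0, giving x = 0.421 V (positive root), so V_GS = 1.68 V.
I_D = (V_DD − V_GS)/R = (10.8 − 1.68) / 20 = 0.456 mA.

V_GS = 1.68 V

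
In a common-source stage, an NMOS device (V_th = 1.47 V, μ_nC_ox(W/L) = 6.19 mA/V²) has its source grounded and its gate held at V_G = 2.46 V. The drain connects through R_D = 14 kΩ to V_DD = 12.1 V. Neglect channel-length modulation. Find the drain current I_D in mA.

I_D = 0.854 mA

V_GS = V_G = 2.46 V, so V_ov = 2.46 − 1.47 = 0.99 V.
Assume saturation: I_D = ½ k_n V_ov² = 0.5 × 6.19 × 0.99² = 3.03 mA, giving V_DS = V_DD − I_D R_D = 12.1 − 3.03 × 14 = -30.4 V.
But -30.4 V < V_ov = 0.99 V, so the device is actually in triode.
In triode I_D = k_n[V_ov V_DS − ½ V_DS²] and I_D = (V_DD − V_DS)/R_D. Equating: 43.3 V_DS² − 86.79 V_DS + 12.1 = 0, giving V_DS = 0.151 V (the root below V_ov).
I_D = (12.1 − 0.151) / 14 = 0.854 mA.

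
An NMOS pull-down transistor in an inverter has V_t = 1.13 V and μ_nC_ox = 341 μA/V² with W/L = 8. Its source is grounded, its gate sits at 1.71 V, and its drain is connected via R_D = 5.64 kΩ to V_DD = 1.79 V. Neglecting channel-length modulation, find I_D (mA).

I_D = 0.279 mA

V_GS = V_G = 1.71 V, so V_ov = 1.71 − 1.13 = 0.58 V.
k_n = μ_nC_ox · (W/L) = 2.728 mA/V².
Assume saturation: I_D = ½ k_n V_ov² = 0.5 × 2.728 × 0.58² = 0.459 mA, giving V_DS = V_DD − I_D R_D = 1.79 − 0.459 × 5.64 = -0.798 V.
But -0.798 V < V_ov = 0.58 V, so the device is actually in triode.
In triode I_D = k_n[V_ov V_DS − ½ V_DS²] and I_D = (V_DD − V_DS)/R_D. Equating: 7.69 V_DS² − 9.924 V_DS + 1.79 = 0, giving V_DS = 0.217 V (the root below V_ov).
I_D = (1.79 − 0.217) / 5.64 = 0.279 mA.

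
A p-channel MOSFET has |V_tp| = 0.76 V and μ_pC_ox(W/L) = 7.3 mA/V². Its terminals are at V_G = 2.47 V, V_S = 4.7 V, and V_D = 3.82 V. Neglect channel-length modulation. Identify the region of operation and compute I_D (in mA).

V_SG = V_S − V_G = 4.7 − 2.47 = 2.23 V; V_SD = V_S − V_D = 4.7 − 3.82 = 0.88 V.
V_ov = V_SG − |V_tp| = 2.23 − 0.76 = 1.47 V.
Since V_SD = 0.88 V < V_ov = 1.47 V, the device is in the triode region.
I_D = k_p [V_ov · V_SD − ½ V_SD²] = 7.3 × [1.47 × 0.88 − 0.5 × 0.88²] = 6.62 mA.

Triode; I_D = 6.62 mA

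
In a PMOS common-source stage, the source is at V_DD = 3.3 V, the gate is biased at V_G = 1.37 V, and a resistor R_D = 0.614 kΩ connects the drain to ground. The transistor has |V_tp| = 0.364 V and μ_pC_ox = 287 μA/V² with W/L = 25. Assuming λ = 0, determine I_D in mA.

V_SG = V_DD − V_G = 3.3 − 1.37 = 1.93 V, so V_ov = 1.93 − 0.364 = 1.57 V.
k_p = μ_pC_ox · (W/L) = 7.175 mA/V².
Assume saturation: I_D = ½ k_p V_ov² = 0.5 × 7.175 × 1.57² = 8.8 mA, giving V_SD = V_DD − I_D R_D = 3.3 − 8.8 × 0.614 = -2.1 V.
But -2.1 V < V_ov = 1.57 V, so the device is actually in triode.
In triode I_D = k_p[V_ov V_SD − ½ V_SD²] and I_D = (V_DD − V_SD)/R_D. Equating: 2.2 V_SD² − 7.899 V_SD + 3.3 = 0, giving V_SD = 0.483 V (the root below V_ov).
I_D = (3.3 − 0.483) / 0.614 = 4.59 mA.

I_D = 4.59 mA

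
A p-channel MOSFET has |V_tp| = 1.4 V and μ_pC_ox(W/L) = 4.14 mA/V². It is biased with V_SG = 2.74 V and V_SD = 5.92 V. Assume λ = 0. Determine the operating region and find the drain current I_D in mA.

Saturation; I_D = 3.72 mA

V_ov = V_SG − |V_tp| = 2.74 − 1.4 = 1.34 V.
Since V_SD = 5.92 V ≥ V_ov = 1.34 V, the device is in saturation.
I_D = ½ k_p V_ov² = 0.5 × 4.14 × 1.34² = 3.72 mA.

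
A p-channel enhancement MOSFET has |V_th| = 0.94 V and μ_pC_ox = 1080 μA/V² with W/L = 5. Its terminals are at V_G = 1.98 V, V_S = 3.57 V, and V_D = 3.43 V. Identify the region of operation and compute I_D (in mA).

Triode; I_D = 0.438 mA

V_SG = V_S − V_G = 3.57 − 1.98 = 1.59 V; V_SD = V_S − V_D = 3.57 − 3.43 = 0.14 V.
k_p = μ_pC_ox · (W/L) = 5.4 mA/V².
V_ov = V_SG − |V_th| = 1.59 − 0.94 = 0.65 V.
Since V_SD = 0.14 V < V_ov = 0.65 V, the device is in the triode region.
I_D = k_p [V_ov · V_SD − ½ V_SD²] = 5.4 × [0.65 × 0.14 − 0.5 × 0.14²] = 0.438 mA.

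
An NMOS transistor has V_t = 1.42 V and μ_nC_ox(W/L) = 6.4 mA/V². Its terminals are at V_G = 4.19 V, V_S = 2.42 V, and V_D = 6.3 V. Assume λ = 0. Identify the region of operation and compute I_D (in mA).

V_GS = V_G − V_S = 4.19 − 2.42 = 1.77 V; V_DS = V_D − V_S = 6.3 − 2.42 = 3.88 V.
V_ov = V_GS − V_t = 1.77 − 1.42 = 0.35 V.
Since V_DS = 3.88 V ≥ V_ov = 0.35 V, the device is in saturation.
I_D = ½ k_n V_ov² = 0.5 × 6.4 × 0.35² = 0.392 mA.

Saturation; I_D = 0.392 mA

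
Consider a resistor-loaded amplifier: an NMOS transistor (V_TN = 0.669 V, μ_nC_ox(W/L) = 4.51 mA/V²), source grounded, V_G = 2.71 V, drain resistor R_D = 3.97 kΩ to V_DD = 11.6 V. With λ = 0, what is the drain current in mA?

V_GS = V_G = 2.71 V, so V_ov = 2.71 − 0.669 = 2.04 V.
Assume saturation: I_D = ½ k_n V_ov² = 0.5 × 4.51 × 2.04² = 9.39 mA, giving V_DS = V_DD − I_D R_D = 11.6 − 9.39 × 3.97 = -25.7 V.
But -25.7 V < V_ov = 2.04 V, so the device is actually in triode.
In triode I_D = k_n[V_ov V_DS − ½ V_DS²] and I_D = (V_DD − V_DS)/R_D. Equating: 8.95 V_DS² − 37.54 V_DS + 11.6 = 0, giving V_DS = 0.336 V (the root below V_ov).
I_D = (11.6 − 0.336) / 3.97 = 2.84 mA.

I_D = 2.84 mA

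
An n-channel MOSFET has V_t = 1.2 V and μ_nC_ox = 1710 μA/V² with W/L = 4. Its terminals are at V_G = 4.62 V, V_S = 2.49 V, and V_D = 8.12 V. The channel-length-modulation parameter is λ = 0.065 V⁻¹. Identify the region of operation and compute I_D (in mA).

Saturation; I_D = 4.04 mA

V_GS = V_G − V_S = 4.62 − 2.49 = 2.13 V; V_DS = V_D − V_S = 8.12 − 2.49 = 5.63 V.
k_n = μ_nC_ox · (W/L) = 6.84 mA/V².
V_ov = V_GS − V_t = 2.13 − 1.2 = 0.93 V.
Since V_DS = 5.63 V ≥ V_ov = 0.93 V, the device is in saturation.
I_D = ½ k_n V_ov² (1 + λ V_DS) = 0.5 × 6.84 × 0.93² × (1 + 0.065 × 5.63) = 4.04 mA.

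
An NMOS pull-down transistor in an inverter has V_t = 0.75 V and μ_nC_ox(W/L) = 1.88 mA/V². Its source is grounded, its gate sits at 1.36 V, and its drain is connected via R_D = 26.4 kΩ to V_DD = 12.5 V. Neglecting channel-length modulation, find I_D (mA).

I_D = 0.350 mA

V_GS = V_G = 1.36 V, so V_ov = 1.36 − 0.75 = 0.61 V.
Assume saturation: I_D = ½ k_n V_ov² = 0.5 × 1.88 × 0.61² = 0.35 mA, giving V_DS = V_DD − I_D R_D = 12.5 − 0.35 × 26.4 = 3.27 V.
V_DS = 3.27 V ≥ V_ov = 0.61 V, confirming saturation.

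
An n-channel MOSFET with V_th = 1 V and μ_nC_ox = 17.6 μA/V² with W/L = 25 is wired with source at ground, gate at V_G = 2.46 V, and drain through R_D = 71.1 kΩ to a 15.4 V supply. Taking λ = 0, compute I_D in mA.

V_GS = V_G = 2.46 V, so V_ov = 2.46 − 1 = 1.46 V.
k_n = μ_nC_ox · (W/L) = 0.44 mA/V².
Assume saturation: I_D = ½ k_n V_ov² = 0.5 × 0.44 × 1.46² = 0.469 mA, giving V_DS = V_DD − I_D R_D = 15.4 − 0.469 × 71.1 = -17.9 V.
But -17.9 V < V_ov = 1.46 V, so the device is actually in triode.
In triode I_D = k_n[V_ov V_DS − ½ V_DS²] and I_D = (V_DD − V_DS)/R_D. Equating: 15.6 V_DS² − 46.67 V_DS + 15.4 = 0, giving V_DS = 0.378 V (the root below V_ov).
I_D = (15.4 − 0.378) / 71.1 = 0.211 mA.

I_D = 0.211 mA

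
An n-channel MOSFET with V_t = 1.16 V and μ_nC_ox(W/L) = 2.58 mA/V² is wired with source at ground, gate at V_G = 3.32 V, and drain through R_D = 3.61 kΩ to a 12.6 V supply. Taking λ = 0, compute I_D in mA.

V_GS = V_G = 3.32 V, so V_ov = 3.32 − 1.16 = 2.16 V.
Assume saturation: I_D = ½ k_n V_ov² = 0.5 × 2.58 × 2.16² = 6.02 mA, giving V_DS = V_DD − I_D R_D = 12.6 − 6.02 × 3.61 = -9.13 V.
But -9.13 V < V_ov = 2.16 V, so the device is actually in triode.
In triode I_D = k_n[V_ov V_DS − ½ V_DS²] and I_D = (V_DD − V_DS)/R_D. Equating: 4.66 V_DS² − 21.12 V_DS + 12.6 = 0, giving V_DS = 0.707 V (the root below V_ov).
I_D = (12.6 − 0.707) / 3.61 = 3.29 mA.

I_D = 3.29 mA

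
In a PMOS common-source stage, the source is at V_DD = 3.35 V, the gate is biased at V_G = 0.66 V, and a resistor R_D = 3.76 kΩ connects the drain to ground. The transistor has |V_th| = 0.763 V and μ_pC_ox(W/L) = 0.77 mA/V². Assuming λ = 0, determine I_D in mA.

V_SG = V_DD − V_G = 3.35 − 0.66 = 2.69 V, so V_ov = 2.69 − 0.763 = 1.93 V.
Assume saturation: I_D = ½ k_p V_ov² = 0.5 × 0.77 × 1.93² = 1.43 mA, giving V_SD = V_DD − I_D R_D = 3.35 − 1.43 × 3.76 = -2.03 V.
But -2.03 V < V_ov = 1.93 V, so the device is actually in triode.
In triode I_D = k_p[V_ov V_SD − ½ V_SD²] and I_D = (V_DD − V_SD)/R_D. Equating: 1.45 V_SD² − 6.579 V_SD + 3.35 = 0, giving V_SD = 0.584 V (the root below V_ov).
I_D = (3.35 − 0.584) / 3.76 = 0.736 mA.

I_D = 0.736 mA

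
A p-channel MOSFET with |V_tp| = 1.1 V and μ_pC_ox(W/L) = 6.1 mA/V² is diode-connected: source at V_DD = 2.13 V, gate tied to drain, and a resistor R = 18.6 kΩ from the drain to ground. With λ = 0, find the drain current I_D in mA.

With gate tied to drain, V_SG = V_SD ≥ V_SG − |V_tp|, so the device is in saturation.
KCL at the drain: ½ k_p (V_SG − |V_tp|)² = (V_DD − V_SG)/R.
Let x = V_SG − 1.1. Then 56.7 x² + x − 1.03 = 0, giving x = 0.126 V (positive root), so V_SG = 1.23 V.
I_D = (V_DD − V_SG)/R = (2.13 − 1.23) / 18.6 = 0.0486 mA.

I_D = 0.0486 mA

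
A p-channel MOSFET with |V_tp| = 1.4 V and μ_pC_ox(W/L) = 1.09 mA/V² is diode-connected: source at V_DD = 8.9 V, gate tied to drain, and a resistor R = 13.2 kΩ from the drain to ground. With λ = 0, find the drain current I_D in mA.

With gate tied to drain, V_SG = V_SD ≥ V_SG − |V_tp|, so the device is in saturation.
KCL at the drain: ½ k_p (V_SG − |V_tp|)² = (V_DD − V_SG)/R.
Let x = V_SG − 1.4. Then 7.19 x² + x − 7.5 = 0, giving x = 0.954 V (positive root), so V_SG = 2.35 V.
I_D = (V_DD − V_SG)/R = (8.9 − 2.35) / 13.2 = 0.496 mA.

I_D = 0.496 mA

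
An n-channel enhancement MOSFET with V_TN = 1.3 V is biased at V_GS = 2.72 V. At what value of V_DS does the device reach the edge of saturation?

V_DS,sat = 1.42 V

The boundary between triode and saturation is V_DS = V_GS − V_TN = V_ov.
V_ov = 2.72 − 1.3 = 1.42 V.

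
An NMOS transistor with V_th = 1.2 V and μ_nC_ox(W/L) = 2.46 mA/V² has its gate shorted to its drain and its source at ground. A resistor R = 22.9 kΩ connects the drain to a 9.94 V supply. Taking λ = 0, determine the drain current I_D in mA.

With gate tied to drain, V_GS = V_DS ≥ V_GS − V_th, so the device is in saturation.
KCL at the drain: ½ k_n (V_GS − V_th)² = (V_DD − V_GS)/R.
Let x = V_GS − 1.2. Then 28.2 x² + x − 8.74 = 0, giving x = 0.54 V (positive root), so V_GS = 1.74 V.
I_D = (V_DD − V_GS)/R = (9.94 − 1.74) / 22.9 = 0.358 mA.

I_D = 0.358 mA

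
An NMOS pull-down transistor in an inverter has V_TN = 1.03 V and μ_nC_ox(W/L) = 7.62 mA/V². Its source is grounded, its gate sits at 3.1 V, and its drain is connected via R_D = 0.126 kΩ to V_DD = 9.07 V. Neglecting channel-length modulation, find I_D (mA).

V_GS = V_G = 3.1 V, so V_ov = 3.1 − 1.03 = 2.07 V.
Assume saturation: I_D = ½ k_n V_ov² = 0.5 × 7.62 × 2.07² = 16.3 mA, giving V_DS = V_DD − I_D R_D = 9.07 − 16.3 × 0.126 = 7.01 V.
V_DS = 7.01 V ≥ V_ov = 2.07 V, confirming saturation.

I_D = 16.3 mA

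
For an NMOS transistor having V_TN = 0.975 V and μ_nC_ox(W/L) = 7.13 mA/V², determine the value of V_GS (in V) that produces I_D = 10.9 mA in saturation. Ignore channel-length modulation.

In saturation I_D = ½ k_n (V_GS − V_TN)², so V_GS − V_TN = √(2 I_D / k_n) = √(2 × 10.9 / 7.13) = 1.75 V.
V_GS = 0.975 + 1.75 = 2.72 V.

V_GS = 2.72 V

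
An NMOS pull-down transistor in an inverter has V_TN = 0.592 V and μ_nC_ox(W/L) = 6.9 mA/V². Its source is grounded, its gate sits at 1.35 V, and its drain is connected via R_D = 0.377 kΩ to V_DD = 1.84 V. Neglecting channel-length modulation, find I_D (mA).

I_D = 1.98 mA

V_GS = V_G = 1.35 V, so V_ov = 1.35 − 0.592 = 0.758 V.
Assume saturation: I_D = ½ k_n V_ov² = 0.5 × 6.9 × 0.758² = 1.98 mA, giving V_DS = V_DD − I_D R_D = 1.84 − 1.98 × 0.377 = 1.09 V.
V_DS = 1.09 V ≥ V_ov = 0.758 V, confirming saturation.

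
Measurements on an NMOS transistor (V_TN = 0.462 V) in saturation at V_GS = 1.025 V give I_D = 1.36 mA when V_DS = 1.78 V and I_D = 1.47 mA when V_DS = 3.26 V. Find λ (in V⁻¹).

With V_GS fixed, I_D ∝ (1 + λ V_DS) in saturation, so I_D2/I_D1 = (1 + λ V_DS2)/(1 + λ V_DS1).
1.47/1.36 = 1.081 = (1 + 3.26 λ)/(1 + 1.78 λ).
Solving: λ (I_D1 V_DS2 − I_D2 V_DS1) = I_D2 − I_D1, so λ = (1.47 − 1.36) / (1.36 × 3.26 − 1.47 × 1.78) = 0.11 / 1.82 = 0.0605 V⁻¹.

λ = 0.0605 V⁻¹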